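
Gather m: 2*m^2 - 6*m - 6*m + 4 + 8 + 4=2*m^2 - 12*m + 16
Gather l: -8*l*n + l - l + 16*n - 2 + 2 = -8*l*n + 16*n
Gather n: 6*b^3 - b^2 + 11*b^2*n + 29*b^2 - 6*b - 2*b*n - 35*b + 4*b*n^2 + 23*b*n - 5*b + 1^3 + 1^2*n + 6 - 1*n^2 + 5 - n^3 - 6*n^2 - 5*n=6*b^3 + 28*b^2 - 46*b - n^3 + n^2*(4*b - 7) + n*(11*b^2 + 21*b - 4) + 12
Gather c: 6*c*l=6*c*l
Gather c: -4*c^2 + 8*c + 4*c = -4*c^2 + 12*c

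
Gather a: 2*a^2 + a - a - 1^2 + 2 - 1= 2*a^2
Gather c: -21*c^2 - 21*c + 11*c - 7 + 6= -21*c^2 - 10*c - 1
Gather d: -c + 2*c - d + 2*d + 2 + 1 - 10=c + d - 7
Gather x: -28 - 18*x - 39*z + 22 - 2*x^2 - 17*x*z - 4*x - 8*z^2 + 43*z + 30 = -2*x^2 + x*(-17*z - 22) - 8*z^2 + 4*z + 24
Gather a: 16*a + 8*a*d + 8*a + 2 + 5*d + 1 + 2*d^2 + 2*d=a*(8*d + 24) + 2*d^2 + 7*d + 3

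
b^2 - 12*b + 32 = (b - 8)*(b - 4)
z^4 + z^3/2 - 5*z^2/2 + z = z*(z - 1)*(z - 1/2)*(z + 2)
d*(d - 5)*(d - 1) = d^3 - 6*d^2 + 5*d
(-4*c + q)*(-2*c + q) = 8*c^2 - 6*c*q + q^2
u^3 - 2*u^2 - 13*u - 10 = (u - 5)*(u + 1)*(u + 2)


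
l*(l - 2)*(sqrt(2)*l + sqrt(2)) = sqrt(2)*l^3 - sqrt(2)*l^2 - 2*sqrt(2)*l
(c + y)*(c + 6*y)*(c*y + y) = c^3*y + 7*c^2*y^2 + c^2*y + 6*c*y^3 + 7*c*y^2 + 6*y^3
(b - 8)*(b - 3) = b^2 - 11*b + 24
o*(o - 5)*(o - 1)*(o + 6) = o^4 - 31*o^2 + 30*o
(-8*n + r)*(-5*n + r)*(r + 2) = 40*n^2*r + 80*n^2 - 13*n*r^2 - 26*n*r + r^3 + 2*r^2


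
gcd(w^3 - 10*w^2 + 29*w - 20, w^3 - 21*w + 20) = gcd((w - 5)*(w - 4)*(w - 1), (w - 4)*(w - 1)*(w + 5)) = w^2 - 5*w + 4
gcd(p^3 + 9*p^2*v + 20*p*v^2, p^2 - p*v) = p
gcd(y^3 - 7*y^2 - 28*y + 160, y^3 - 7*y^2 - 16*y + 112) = y - 4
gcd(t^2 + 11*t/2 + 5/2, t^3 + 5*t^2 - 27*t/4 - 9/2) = t + 1/2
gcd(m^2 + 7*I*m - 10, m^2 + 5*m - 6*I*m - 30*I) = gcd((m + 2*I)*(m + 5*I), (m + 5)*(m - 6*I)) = 1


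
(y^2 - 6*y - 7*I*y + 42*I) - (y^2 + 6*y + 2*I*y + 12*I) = -12*y - 9*I*y + 30*I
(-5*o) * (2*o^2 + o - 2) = -10*o^3 - 5*o^2 + 10*o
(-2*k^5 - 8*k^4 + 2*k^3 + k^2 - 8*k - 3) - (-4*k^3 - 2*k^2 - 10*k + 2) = -2*k^5 - 8*k^4 + 6*k^3 + 3*k^2 + 2*k - 5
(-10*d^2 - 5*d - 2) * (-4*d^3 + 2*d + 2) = 40*d^5 + 20*d^4 - 12*d^3 - 30*d^2 - 14*d - 4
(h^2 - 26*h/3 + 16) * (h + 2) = h^3 - 20*h^2/3 - 4*h/3 + 32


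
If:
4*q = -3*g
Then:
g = -4*q/3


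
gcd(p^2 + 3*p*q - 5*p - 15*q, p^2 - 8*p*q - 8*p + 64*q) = 1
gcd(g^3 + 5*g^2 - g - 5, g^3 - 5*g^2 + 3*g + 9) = g + 1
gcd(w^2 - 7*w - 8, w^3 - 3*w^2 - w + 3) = w + 1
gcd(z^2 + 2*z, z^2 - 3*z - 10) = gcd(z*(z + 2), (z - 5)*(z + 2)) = z + 2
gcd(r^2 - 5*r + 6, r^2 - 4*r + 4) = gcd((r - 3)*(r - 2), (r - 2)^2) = r - 2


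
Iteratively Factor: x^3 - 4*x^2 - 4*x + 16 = (x - 4)*(x^2 - 4) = (x - 4)*(x + 2)*(x - 2)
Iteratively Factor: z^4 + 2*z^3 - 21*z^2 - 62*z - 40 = (z + 1)*(z^3 + z^2 - 22*z - 40) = (z + 1)*(z + 4)*(z^2 - 3*z - 10) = (z - 5)*(z + 1)*(z + 4)*(z + 2)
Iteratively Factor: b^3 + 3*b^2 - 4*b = (b)*(b^2 + 3*b - 4) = b*(b - 1)*(b + 4)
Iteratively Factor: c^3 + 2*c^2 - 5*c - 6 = (c + 1)*(c^2 + c - 6) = (c + 1)*(c + 3)*(c - 2)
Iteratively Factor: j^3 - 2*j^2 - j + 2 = (j + 1)*(j^2 - 3*j + 2) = (j - 2)*(j + 1)*(j - 1)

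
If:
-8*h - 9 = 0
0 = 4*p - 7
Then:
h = -9/8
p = 7/4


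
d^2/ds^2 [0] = 0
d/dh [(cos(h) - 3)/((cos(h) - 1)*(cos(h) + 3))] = (cos(h)^2 - 6*cos(h) - 3)*sin(h)/((cos(h) - 1)^2*(cos(h) + 3)^2)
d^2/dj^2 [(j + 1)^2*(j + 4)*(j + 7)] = 12*j^2 + 78*j + 102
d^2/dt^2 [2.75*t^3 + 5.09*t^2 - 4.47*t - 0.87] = 16.5*t + 10.18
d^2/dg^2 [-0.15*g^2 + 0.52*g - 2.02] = -0.300000000000000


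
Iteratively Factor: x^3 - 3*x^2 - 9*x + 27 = (x - 3)*(x^2 - 9) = (x - 3)^2*(x + 3)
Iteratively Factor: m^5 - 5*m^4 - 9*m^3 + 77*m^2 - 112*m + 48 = (m - 1)*(m^4 - 4*m^3 - 13*m^2 + 64*m - 48) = (m - 3)*(m - 1)*(m^3 - m^2 - 16*m + 16) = (m - 3)*(m - 1)^2*(m^2 - 16) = (m - 4)*(m - 3)*(m - 1)^2*(m + 4)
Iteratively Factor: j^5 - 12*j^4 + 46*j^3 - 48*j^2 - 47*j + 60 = (j + 1)*(j^4 - 13*j^3 + 59*j^2 - 107*j + 60) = (j - 4)*(j + 1)*(j^3 - 9*j^2 + 23*j - 15) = (j - 5)*(j - 4)*(j + 1)*(j^2 - 4*j + 3) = (j - 5)*(j - 4)*(j - 3)*(j + 1)*(j - 1)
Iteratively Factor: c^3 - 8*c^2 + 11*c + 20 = (c - 5)*(c^2 - 3*c - 4) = (c - 5)*(c - 4)*(c + 1)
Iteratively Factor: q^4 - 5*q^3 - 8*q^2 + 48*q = (q + 3)*(q^3 - 8*q^2 + 16*q) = (q - 4)*(q + 3)*(q^2 - 4*q) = (q - 4)^2*(q + 3)*(q)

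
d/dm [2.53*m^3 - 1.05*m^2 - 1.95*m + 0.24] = 7.59*m^2 - 2.1*m - 1.95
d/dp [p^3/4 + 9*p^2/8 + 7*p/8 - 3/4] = 3*p^2/4 + 9*p/4 + 7/8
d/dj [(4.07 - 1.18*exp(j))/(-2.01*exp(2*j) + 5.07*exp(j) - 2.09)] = (-2.3718*exp(2*j) + 16.3614*exp(j) - 18.1687)*exp(j)/(4.0401*exp(4*j) - 20.3814*exp(3*j) + 34.1067*exp(2*j) - 21.1926*exp(j) + 4.3681)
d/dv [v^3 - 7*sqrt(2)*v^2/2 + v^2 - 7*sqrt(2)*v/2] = 3*v^2 - 7*sqrt(2)*v + 2*v - 7*sqrt(2)/2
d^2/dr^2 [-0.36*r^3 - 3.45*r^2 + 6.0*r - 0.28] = -2.16*r - 6.9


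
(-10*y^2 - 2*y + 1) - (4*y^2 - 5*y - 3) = -14*y^2 + 3*y + 4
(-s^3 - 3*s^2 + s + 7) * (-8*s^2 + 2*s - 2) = 8*s^5 + 22*s^4 - 12*s^3 - 48*s^2 + 12*s - 14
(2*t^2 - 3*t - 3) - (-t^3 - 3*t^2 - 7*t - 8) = t^3 + 5*t^2 + 4*t + 5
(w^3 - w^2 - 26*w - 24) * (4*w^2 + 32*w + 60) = 4*w^5 + 28*w^4 - 76*w^3 - 988*w^2 - 2328*w - 1440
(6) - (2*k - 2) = 8 - 2*k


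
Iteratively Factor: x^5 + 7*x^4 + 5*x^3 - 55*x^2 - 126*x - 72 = (x + 1)*(x^4 + 6*x^3 - x^2 - 54*x - 72) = (x + 1)*(x + 3)*(x^3 + 3*x^2 - 10*x - 24) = (x + 1)*(x + 2)*(x + 3)*(x^2 + x - 12) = (x + 1)*(x + 2)*(x + 3)*(x + 4)*(x - 3)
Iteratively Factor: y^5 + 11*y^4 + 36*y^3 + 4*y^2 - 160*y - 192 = (y + 4)*(y^4 + 7*y^3 + 8*y^2 - 28*y - 48) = (y + 4)^2*(y^3 + 3*y^2 - 4*y - 12) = (y - 2)*(y + 4)^2*(y^2 + 5*y + 6) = (y - 2)*(y + 3)*(y + 4)^2*(y + 2)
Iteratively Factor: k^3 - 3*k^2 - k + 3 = (k - 3)*(k^2 - 1) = (k - 3)*(k - 1)*(k + 1)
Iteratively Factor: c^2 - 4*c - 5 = (c + 1)*(c - 5)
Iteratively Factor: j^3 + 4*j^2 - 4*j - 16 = (j + 4)*(j^2 - 4) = (j - 2)*(j + 4)*(j + 2)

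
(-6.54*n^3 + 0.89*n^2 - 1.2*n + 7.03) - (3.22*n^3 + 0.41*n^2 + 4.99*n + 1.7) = -9.76*n^3 + 0.48*n^2 - 6.19*n + 5.33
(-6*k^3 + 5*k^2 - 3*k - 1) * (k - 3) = -6*k^4 + 23*k^3 - 18*k^2 + 8*k + 3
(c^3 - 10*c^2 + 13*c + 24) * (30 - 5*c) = -5*c^4 + 80*c^3 - 365*c^2 + 270*c + 720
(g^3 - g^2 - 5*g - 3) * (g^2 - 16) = g^5 - g^4 - 21*g^3 + 13*g^2 + 80*g + 48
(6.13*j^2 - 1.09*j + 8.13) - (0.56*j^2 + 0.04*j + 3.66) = 5.57*j^2 - 1.13*j + 4.47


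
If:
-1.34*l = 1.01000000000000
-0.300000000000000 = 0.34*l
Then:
No Solution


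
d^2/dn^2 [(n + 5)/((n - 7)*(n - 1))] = 2*(n^3 + 15*n^2 - 141*n + 341)/(n^6 - 24*n^5 + 213*n^4 - 848*n^3 + 1491*n^2 - 1176*n + 343)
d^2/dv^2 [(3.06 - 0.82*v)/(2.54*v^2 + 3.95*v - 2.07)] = (-(0.82*v - 3.06)*(5.08*v + 3.95)*(10.16*v + 7.9) + (12.4968*v - 9.0668)*(2.54*v^2 + 3.95*v - 2.07))/(2.54*v^2 + 3.95*v - 2.07)^3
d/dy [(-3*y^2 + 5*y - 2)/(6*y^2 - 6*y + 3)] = (-4*y^2 + 2*y + 1)/(3*(4*y^4 - 8*y^3 + 8*y^2 - 4*y + 1))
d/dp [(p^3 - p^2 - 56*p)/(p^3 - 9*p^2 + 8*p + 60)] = 4*(-2*p^4 + 32*p^3 - 83*p^2 - 30*p - 840)/(p^6 - 18*p^5 + 97*p^4 - 24*p^3 - 1016*p^2 + 960*p + 3600)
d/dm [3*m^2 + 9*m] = 6*m + 9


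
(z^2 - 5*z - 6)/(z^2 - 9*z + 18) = (z + 1)/(z - 3)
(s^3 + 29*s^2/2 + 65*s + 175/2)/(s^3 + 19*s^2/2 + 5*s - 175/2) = (2*s + 5)/(2*s - 5)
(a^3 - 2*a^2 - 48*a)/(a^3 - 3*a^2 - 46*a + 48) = a/(a - 1)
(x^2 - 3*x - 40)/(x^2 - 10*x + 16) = (x + 5)/(x - 2)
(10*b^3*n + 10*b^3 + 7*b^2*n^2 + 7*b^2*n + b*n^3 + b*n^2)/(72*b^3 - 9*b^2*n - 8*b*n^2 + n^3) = b*(10*b^2*n + 10*b^2 + 7*b*n^2 + 7*b*n + n^3 + n^2)/(72*b^3 - 9*b^2*n - 8*b*n^2 + n^3)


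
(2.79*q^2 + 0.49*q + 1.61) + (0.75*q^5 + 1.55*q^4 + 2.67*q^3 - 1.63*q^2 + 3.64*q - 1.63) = 0.75*q^5 + 1.55*q^4 + 2.67*q^3 + 1.16*q^2 + 4.13*q - 0.0199999999999998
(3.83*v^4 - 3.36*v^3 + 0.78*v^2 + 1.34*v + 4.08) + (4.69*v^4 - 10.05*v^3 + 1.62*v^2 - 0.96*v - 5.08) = 8.52*v^4 - 13.41*v^3 + 2.4*v^2 + 0.38*v - 1.0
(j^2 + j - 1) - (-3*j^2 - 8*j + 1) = 4*j^2 + 9*j - 2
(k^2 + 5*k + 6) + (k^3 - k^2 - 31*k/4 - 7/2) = k^3 - 11*k/4 + 5/2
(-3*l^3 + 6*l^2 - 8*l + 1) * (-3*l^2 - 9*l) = 9*l^5 + 9*l^4 - 30*l^3 + 69*l^2 - 9*l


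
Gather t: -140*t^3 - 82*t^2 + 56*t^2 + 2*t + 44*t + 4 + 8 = -140*t^3 - 26*t^2 + 46*t + 12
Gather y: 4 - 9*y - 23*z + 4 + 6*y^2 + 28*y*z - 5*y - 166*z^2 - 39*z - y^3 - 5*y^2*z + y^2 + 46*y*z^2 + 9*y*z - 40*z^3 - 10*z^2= -y^3 + y^2*(7 - 5*z) + y*(46*z^2 + 37*z - 14) - 40*z^3 - 176*z^2 - 62*z + 8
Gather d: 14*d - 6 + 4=14*d - 2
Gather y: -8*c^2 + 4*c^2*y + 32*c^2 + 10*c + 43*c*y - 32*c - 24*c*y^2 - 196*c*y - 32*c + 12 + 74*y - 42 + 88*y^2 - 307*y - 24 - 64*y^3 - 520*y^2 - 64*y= 24*c^2 - 54*c - 64*y^3 + y^2*(-24*c - 432) + y*(4*c^2 - 153*c - 297) - 54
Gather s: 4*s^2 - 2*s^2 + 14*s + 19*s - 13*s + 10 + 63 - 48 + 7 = 2*s^2 + 20*s + 32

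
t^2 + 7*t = t*(t + 7)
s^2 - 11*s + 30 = (s - 6)*(s - 5)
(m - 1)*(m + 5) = m^2 + 4*m - 5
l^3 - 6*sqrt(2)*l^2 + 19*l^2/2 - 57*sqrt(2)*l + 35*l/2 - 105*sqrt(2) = (l + 5/2)*(l + 7)*(l - 6*sqrt(2))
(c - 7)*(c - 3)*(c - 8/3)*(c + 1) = c^4 - 35*c^3/3 + 35*c^2 - 25*c/3 - 56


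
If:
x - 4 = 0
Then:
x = 4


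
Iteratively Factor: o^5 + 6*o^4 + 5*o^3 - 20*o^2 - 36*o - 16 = (o + 2)*(o^4 + 4*o^3 - 3*o^2 - 14*o - 8) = (o + 1)*(o + 2)*(o^3 + 3*o^2 - 6*o - 8) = (o + 1)^2*(o + 2)*(o^2 + 2*o - 8) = (o + 1)^2*(o + 2)*(o + 4)*(o - 2)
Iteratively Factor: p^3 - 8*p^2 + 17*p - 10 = (p - 5)*(p^2 - 3*p + 2) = (p - 5)*(p - 2)*(p - 1)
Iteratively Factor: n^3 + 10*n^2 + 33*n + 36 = (n + 4)*(n^2 + 6*n + 9) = (n + 3)*(n + 4)*(n + 3)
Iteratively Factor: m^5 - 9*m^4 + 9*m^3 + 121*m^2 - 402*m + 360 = (m - 3)*(m^4 - 6*m^3 - 9*m^2 + 94*m - 120) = (m - 3)*(m - 2)*(m^3 - 4*m^2 - 17*m + 60) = (m - 3)*(m - 2)*(m + 4)*(m^2 - 8*m + 15) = (m - 3)^2*(m - 2)*(m + 4)*(m - 5)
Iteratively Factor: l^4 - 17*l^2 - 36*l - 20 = (l + 2)*(l^3 - 2*l^2 - 13*l - 10) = (l + 1)*(l + 2)*(l^2 - 3*l - 10) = (l - 5)*(l + 1)*(l + 2)*(l + 2)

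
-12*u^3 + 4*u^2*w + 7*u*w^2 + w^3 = (-u + w)*(2*u + w)*(6*u + w)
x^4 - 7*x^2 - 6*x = x*(x - 3)*(x + 1)*(x + 2)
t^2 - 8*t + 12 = (t - 6)*(t - 2)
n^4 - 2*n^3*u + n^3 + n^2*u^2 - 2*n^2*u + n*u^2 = n*(n + 1)*(n - u)^2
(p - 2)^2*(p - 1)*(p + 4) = p^4 - p^3 - 12*p^2 + 28*p - 16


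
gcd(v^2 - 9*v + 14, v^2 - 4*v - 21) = v - 7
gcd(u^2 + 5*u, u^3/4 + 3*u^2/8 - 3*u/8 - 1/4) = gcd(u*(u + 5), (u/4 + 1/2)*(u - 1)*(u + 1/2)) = 1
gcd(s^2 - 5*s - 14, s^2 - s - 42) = s - 7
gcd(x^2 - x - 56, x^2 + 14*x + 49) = x + 7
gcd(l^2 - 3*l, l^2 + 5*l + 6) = 1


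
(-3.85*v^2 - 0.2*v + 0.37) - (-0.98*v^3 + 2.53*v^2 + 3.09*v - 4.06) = 0.98*v^3 - 6.38*v^2 - 3.29*v + 4.43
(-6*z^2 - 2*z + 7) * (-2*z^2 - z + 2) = 12*z^4 + 10*z^3 - 24*z^2 - 11*z + 14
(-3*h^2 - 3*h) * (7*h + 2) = -21*h^3 - 27*h^2 - 6*h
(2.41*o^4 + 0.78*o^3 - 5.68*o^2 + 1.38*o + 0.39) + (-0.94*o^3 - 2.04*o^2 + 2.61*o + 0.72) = 2.41*o^4 - 0.16*o^3 - 7.72*o^2 + 3.99*o + 1.11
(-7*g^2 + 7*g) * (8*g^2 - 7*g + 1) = -56*g^4 + 105*g^3 - 56*g^2 + 7*g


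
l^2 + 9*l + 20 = (l + 4)*(l + 5)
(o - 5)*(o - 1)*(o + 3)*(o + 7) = o^4 + 4*o^3 - 34*o^2 - 76*o + 105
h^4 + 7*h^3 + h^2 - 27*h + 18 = (h - 1)^2*(h + 3)*(h + 6)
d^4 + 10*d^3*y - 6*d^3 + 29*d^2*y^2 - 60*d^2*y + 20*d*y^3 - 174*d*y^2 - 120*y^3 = (d - 6)*(d + y)*(d + 4*y)*(d + 5*y)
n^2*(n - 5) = n^3 - 5*n^2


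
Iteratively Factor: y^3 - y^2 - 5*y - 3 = (y + 1)*(y^2 - 2*y - 3) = (y - 3)*(y + 1)*(y + 1)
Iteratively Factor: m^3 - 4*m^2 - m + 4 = (m - 4)*(m^2 - 1) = (m - 4)*(m - 1)*(m + 1)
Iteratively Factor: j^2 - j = (j - 1)*(j)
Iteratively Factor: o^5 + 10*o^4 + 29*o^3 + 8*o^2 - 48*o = (o + 4)*(o^4 + 6*o^3 + 5*o^2 - 12*o) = (o + 4)^2*(o^3 + 2*o^2 - 3*o) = (o - 1)*(o + 4)^2*(o^2 + 3*o) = o*(o - 1)*(o + 4)^2*(o + 3)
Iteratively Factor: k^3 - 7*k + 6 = (k - 1)*(k^2 + k - 6) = (k - 2)*(k - 1)*(k + 3)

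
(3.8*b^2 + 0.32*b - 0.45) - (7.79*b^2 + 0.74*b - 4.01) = -3.99*b^2 - 0.42*b + 3.56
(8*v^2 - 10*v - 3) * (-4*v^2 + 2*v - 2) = -32*v^4 + 56*v^3 - 24*v^2 + 14*v + 6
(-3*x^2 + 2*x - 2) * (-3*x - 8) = 9*x^3 + 18*x^2 - 10*x + 16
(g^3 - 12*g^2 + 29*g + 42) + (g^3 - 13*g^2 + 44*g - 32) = 2*g^3 - 25*g^2 + 73*g + 10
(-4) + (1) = -3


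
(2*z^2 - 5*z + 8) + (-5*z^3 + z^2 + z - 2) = -5*z^3 + 3*z^2 - 4*z + 6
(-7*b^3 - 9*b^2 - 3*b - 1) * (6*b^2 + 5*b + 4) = -42*b^5 - 89*b^4 - 91*b^3 - 57*b^2 - 17*b - 4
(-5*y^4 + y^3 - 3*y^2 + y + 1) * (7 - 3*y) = 15*y^5 - 38*y^4 + 16*y^3 - 24*y^2 + 4*y + 7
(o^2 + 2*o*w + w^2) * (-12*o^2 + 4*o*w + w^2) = -12*o^4 - 20*o^3*w - 3*o^2*w^2 + 6*o*w^3 + w^4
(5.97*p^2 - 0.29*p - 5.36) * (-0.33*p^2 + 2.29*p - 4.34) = -1.9701*p^4 + 13.767*p^3 - 24.8051*p^2 - 11.0158*p + 23.2624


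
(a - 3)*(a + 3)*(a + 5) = a^3 + 5*a^2 - 9*a - 45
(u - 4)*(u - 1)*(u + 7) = u^3 + 2*u^2 - 31*u + 28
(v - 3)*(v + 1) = v^2 - 2*v - 3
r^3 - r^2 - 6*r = r*(r - 3)*(r + 2)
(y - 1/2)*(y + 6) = y^2 + 11*y/2 - 3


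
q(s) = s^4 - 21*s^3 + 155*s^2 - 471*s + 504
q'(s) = 4*s^3 - 63*s^2 + 310*s - 471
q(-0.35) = 688.75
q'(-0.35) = -587.39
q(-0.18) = 593.93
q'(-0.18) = -528.86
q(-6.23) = 16038.66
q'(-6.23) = -5814.73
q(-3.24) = 4481.62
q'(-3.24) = -2272.80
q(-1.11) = 1248.02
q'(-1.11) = -898.19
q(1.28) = 113.72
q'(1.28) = -169.03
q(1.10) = 146.96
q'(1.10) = -200.91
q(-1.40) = 1528.67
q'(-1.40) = -1039.46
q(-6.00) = 14742.00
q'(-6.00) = -5463.00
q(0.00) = 504.00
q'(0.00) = -471.00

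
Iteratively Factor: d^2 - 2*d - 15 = (d + 3)*(d - 5)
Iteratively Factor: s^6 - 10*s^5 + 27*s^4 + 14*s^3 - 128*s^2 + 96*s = (s - 4)*(s^5 - 6*s^4 + 3*s^3 + 26*s^2 - 24*s) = (s - 4)*(s - 3)*(s^4 - 3*s^3 - 6*s^2 + 8*s) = (s - 4)*(s - 3)*(s + 2)*(s^3 - 5*s^2 + 4*s) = (s - 4)^2*(s - 3)*(s + 2)*(s^2 - s) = (s - 4)^2*(s - 3)*(s - 1)*(s + 2)*(s)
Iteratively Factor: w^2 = (w)*(w)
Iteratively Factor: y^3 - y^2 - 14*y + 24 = (y + 4)*(y^2 - 5*y + 6) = (y - 3)*(y + 4)*(y - 2)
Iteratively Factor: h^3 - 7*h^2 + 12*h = (h - 4)*(h^2 - 3*h) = h*(h - 4)*(h - 3)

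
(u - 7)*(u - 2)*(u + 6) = u^3 - 3*u^2 - 40*u + 84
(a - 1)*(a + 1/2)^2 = a^3 - 3*a/4 - 1/4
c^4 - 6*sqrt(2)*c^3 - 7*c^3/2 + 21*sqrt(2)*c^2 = c^2*(c - 7/2)*(c - 6*sqrt(2))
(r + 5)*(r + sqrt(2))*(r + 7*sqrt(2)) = r^3 + 5*r^2 + 8*sqrt(2)*r^2 + 14*r + 40*sqrt(2)*r + 70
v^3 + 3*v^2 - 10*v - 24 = (v - 3)*(v + 2)*(v + 4)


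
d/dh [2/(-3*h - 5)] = 6/(3*h + 5)^2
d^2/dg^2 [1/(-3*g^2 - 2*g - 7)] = 2*(9*g^2 + 6*g - 4*(3*g + 1)^2 + 21)/(3*g^2 + 2*g + 7)^3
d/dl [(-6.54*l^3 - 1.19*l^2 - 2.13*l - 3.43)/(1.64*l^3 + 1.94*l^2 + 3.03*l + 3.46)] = (-10.736*l^4 - 32.646*l^3 - 50.4831*l^2 + 5.0736*l + 3.0231)/(2.6896*l^6 + 6.3632*l^5 + 13.702*l^4 + 23.1052*l^3 + 22.6057*l^2 + 20.9676*l + 11.9716)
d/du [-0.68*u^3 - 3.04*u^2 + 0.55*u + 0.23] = -2.04*u^2 - 6.08*u + 0.55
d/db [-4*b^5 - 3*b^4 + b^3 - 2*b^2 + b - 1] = -20*b^4 - 12*b^3 + 3*b^2 - 4*b + 1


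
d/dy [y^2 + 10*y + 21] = 2*y + 10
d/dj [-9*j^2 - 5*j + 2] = -18*j - 5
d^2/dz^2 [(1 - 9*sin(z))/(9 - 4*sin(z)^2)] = (-1296*sin(z)^5 + 64*sin(z)^4 + 48*sin(z)^2 + 693*sin(z) + 54*sin(3*z) + 72*sin(5*z) - 72)/((2*sin(z) - 3)^3*(2*sin(z) + 3)^3)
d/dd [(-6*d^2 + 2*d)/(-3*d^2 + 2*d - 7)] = 2*(-3*d^2 + 42*d - 7)/(9*d^4 - 12*d^3 + 46*d^2 - 28*d + 49)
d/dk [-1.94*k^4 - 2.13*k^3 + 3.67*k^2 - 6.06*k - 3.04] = -7.76*k^3 - 6.39*k^2 + 7.34*k - 6.06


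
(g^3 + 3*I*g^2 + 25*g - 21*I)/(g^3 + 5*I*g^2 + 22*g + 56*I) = (g^2 - 4*I*g - 3)/(g^2 - 2*I*g + 8)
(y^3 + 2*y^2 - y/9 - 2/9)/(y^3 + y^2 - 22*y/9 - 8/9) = (3*y - 1)/(3*y - 4)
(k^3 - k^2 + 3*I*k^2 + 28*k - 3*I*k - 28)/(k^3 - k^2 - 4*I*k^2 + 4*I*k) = (k + 7*I)/k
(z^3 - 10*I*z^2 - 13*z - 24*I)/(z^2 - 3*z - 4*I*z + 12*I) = (z^3 - 10*I*z^2 - 13*z - 24*I)/(z^2 - 3*z - 4*I*z + 12*I)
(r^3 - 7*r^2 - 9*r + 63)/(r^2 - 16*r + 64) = (r^3 - 7*r^2 - 9*r + 63)/(r^2 - 16*r + 64)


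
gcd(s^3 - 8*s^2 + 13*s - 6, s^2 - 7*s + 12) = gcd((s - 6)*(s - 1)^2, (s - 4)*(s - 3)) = 1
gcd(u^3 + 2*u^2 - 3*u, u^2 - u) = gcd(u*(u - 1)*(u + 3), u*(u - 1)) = u^2 - u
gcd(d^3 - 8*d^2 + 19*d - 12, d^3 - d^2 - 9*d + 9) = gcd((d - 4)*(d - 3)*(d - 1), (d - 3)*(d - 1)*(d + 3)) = d^2 - 4*d + 3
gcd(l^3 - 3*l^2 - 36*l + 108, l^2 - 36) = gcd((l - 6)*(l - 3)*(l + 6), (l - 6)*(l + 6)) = l^2 - 36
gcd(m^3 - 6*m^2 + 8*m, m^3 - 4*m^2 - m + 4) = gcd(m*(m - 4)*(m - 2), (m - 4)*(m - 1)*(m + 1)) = m - 4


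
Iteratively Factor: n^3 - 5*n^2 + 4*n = (n)*(n^2 - 5*n + 4) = n*(n - 4)*(n - 1)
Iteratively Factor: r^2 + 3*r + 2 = (r + 2)*(r + 1)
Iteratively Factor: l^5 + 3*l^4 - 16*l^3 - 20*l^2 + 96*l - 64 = (l - 2)*(l^4 + 5*l^3 - 6*l^2 - 32*l + 32) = (l - 2)*(l + 4)*(l^3 + l^2 - 10*l + 8) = (l - 2)*(l - 1)*(l + 4)*(l^2 + 2*l - 8) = (l - 2)*(l - 1)*(l + 4)^2*(l - 2)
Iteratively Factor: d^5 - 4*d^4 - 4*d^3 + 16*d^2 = (d - 4)*(d^4 - 4*d^2) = (d - 4)*(d + 2)*(d^3 - 2*d^2) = (d - 4)*(d - 2)*(d + 2)*(d^2) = d*(d - 4)*(d - 2)*(d + 2)*(d)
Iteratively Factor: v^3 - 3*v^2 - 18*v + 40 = (v + 4)*(v^2 - 7*v + 10) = (v - 5)*(v + 4)*(v - 2)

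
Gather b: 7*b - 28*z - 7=7*b - 28*z - 7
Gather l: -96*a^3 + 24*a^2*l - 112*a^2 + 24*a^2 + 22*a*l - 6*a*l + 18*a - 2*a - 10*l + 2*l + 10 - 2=-96*a^3 - 88*a^2 + 16*a + l*(24*a^2 + 16*a - 8) + 8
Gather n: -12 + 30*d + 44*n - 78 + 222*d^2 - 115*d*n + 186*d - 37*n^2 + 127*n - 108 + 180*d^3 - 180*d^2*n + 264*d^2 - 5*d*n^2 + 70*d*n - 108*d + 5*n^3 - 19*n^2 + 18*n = 180*d^3 + 486*d^2 + 108*d + 5*n^3 + n^2*(-5*d - 56) + n*(-180*d^2 - 45*d + 189) - 198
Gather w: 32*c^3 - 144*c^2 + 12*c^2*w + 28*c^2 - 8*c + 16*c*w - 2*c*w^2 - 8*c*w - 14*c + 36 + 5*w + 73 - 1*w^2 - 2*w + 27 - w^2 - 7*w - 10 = 32*c^3 - 116*c^2 - 22*c + w^2*(-2*c - 2) + w*(12*c^2 + 8*c - 4) + 126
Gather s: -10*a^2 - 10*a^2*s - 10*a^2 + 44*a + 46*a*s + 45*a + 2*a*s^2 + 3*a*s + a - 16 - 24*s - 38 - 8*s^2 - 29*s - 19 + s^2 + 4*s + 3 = -20*a^2 + 90*a + s^2*(2*a - 7) + s*(-10*a^2 + 49*a - 49) - 70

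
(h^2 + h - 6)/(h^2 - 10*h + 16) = (h + 3)/(h - 8)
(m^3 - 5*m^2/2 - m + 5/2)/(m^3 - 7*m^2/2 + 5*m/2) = (m + 1)/m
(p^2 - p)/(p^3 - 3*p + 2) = p/(p^2 + p - 2)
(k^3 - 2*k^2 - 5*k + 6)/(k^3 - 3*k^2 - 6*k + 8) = (k - 3)/(k - 4)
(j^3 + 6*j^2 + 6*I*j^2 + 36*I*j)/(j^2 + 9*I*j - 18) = j*(j + 6)/(j + 3*I)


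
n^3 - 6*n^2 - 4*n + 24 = (n - 6)*(n - 2)*(n + 2)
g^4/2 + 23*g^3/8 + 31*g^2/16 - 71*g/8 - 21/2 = (g/2 + 1)*(g - 7/4)*(g + 3/2)*(g + 4)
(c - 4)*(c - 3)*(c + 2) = c^3 - 5*c^2 - 2*c + 24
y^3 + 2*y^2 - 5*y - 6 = (y - 2)*(y + 1)*(y + 3)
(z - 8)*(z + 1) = z^2 - 7*z - 8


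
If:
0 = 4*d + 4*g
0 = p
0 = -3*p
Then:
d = -g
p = 0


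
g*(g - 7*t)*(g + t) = g^3 - 6*g^2*t - 7*g*t^2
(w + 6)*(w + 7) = w^2 + 13*w + 42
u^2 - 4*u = u*(u - 4)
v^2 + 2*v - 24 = (v - 4)*(v + 6)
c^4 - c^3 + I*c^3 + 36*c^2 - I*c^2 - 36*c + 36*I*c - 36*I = (c - 6*I)*(c + 6*I)*(-I*c + 1)*(I*c - I)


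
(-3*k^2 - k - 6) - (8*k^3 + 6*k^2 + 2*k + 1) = -8*k^3 - 9*k^2 - 3*k - 7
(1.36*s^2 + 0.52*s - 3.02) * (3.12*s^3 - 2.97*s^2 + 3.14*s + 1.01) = 4.2432*s^5 - 2.4168*s^4 - 6.6964*s^3 + 11.9758*s^2 - 8.9576*s - 3.0502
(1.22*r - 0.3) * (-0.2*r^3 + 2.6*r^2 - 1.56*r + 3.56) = -0.244*r^4 + 3.232*r^3 - 2.6832*r^2 + 4.8112*r - 1.068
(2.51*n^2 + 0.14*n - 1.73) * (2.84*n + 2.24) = 7.1284*n^3 + 6.02*n^2 - 4.5996*n - 3.8752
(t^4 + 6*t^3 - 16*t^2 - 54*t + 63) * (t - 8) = t^5 - 2*t^4 - 64*t^3 + 74*t^2 + 495*t - 504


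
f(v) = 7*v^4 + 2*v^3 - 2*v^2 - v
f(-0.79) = 1.28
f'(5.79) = 5611.91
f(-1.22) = 10.12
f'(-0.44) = -0.46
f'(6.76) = 8895.79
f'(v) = 28*v^3 + 6*v^2 - 4*v - 1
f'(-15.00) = -93091.00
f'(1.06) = 34.85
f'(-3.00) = -691.00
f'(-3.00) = -691.00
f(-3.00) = 498.00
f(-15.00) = 347190.00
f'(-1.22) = -38.03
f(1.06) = 7.91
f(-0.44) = 0.14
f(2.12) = 149.34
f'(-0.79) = -7.90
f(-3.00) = 498.00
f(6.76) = 15137.57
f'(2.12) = 284.27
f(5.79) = 8182.43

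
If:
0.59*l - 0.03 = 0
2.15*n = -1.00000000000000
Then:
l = 0.05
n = -0.47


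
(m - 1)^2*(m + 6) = m^3 + 4*m^2 - 11*m + 6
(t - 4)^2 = t^2 - 8*t + 16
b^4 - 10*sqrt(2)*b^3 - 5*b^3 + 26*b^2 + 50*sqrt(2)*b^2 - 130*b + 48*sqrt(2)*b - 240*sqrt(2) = (b - 5)*(b - 8*sqrt(2))*(b - 3*sqrt(2))*(b + sqrt(2))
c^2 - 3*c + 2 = (c - 2)*(c - 1)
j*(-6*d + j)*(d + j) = -6*d^2*j - 5*d*j^2 + j^3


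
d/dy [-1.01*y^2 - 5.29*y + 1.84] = -2.02*y - 5.29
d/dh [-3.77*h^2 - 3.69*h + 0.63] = -7.54*h - 3.69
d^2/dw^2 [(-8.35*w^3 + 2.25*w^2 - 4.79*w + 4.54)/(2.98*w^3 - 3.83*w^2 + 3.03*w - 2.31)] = (2.27373675443232e-13*w^7 - 150.64198*w^6 + 197.150243999999*w^5 + 0.171648000000005*w^4 - 619.605156*w^3 + 481.087248*w^2 - 141.669972*w - 40.011756)/(26.463592*w^9 - 102.035796*w^8 + 211.862802*w^7 - 325.218671*w^6 + 373.607271*w^5 - 332.291502*w^4 + 236.366775*w^3 - 124.935426*w^2 + 48.505149*w - 12.326391)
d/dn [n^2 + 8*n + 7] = 2*n + 8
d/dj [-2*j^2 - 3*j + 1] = -4*j - 3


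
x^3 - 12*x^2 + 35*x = x*(x - 7)*(x - 5)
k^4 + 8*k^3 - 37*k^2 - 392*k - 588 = (k - 7)*(k + 2)*(k + 6)*(k + 7)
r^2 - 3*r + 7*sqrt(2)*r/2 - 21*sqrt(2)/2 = (r - 3)*(r + 7*sqrt(2)/2)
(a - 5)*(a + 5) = a^2 - 25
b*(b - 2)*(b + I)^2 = b^4 - 2*b^3 + 2*I*b^3 - b^2 - 4*I*b^2 + 2*b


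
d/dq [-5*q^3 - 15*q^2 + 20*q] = -15*q^2 - 30*q + 20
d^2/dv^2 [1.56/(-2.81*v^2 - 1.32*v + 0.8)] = (24.635832*v^2 + 11.572704*v - 1.56*(5.62*v + 1.32)*(11.24*v + 2.64) - 7.01376)/(2.81*v^2 + 1.32*v - 0.8)^3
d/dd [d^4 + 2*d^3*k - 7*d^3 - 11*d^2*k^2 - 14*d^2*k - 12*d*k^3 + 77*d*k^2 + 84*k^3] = 4*d^3 + 6*d^2*k - 21*d^2 - 22*d*k^2 - 28*d*k - 12*k^3 + 77*k^2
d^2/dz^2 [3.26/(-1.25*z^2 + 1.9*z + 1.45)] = (-10.1875*z^2 + 15.485*z + 3.26*(2.5*z - 1.9)*(5.0*z - 3.8) + 11.8175)/(-1.25*z^2 + 1.9*z + 1.45)^3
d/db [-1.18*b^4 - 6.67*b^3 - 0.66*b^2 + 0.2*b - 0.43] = -4.72*b^3 - 20.01*b^2 - 1.32*b + 0.2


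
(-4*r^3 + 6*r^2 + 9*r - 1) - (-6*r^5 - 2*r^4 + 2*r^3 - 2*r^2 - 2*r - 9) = 6*r^5 + 2*r^4 - 6*r^3 + 8*r^2 + 11*r + 8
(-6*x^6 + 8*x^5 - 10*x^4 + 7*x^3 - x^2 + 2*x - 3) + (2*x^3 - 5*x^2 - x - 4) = -6*x^6 + 8*x^5 - 10*x^4 + 9*x^3 - 6*x^2 + x - 7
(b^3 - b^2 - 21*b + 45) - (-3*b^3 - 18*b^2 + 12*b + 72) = 4*b^3 + 17*b^2 - 33*b - 27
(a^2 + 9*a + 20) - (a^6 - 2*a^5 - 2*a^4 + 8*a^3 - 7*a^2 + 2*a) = -a^6 + 2*a^5 + 2*a^4 - 8*a^3 + 8*a^2 + 7*a + 20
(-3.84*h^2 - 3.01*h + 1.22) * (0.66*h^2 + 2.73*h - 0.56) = -2.5344*h^4 - 12.4698*h^3 - 5.2617*h^2 + 5.0162*h - 0.6832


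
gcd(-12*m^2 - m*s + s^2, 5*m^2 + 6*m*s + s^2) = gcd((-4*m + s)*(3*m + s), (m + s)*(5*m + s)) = 1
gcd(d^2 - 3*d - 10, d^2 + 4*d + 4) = d + 2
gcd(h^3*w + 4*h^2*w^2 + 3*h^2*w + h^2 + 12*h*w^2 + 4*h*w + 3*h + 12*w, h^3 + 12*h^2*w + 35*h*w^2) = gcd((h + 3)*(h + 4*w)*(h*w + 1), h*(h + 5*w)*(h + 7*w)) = 1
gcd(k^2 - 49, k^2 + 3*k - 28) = k + 7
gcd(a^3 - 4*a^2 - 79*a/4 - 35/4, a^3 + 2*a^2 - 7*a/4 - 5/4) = a^2 + 3*a + 5/4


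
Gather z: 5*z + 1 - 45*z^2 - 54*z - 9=-45*z^2 - 49*z - 8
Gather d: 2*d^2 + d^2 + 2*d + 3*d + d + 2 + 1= 3*d^2 + 6*d + 3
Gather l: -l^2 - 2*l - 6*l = -l^2 - 8*l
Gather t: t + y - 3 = t + y - 3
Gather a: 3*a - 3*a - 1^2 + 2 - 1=0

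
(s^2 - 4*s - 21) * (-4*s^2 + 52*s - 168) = -4*s^4 + 68*s^3 - 292*s^2 - 420*s + 3528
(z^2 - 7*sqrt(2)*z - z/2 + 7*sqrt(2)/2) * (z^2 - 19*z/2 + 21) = z^4 - 10*z^3 - 7*sqrt(2)*z^3 + 103*z^2/4 + 70*sqrt(2)*z^2 - 721*sqrt(2)*z/4 - 21*z/2 + 147*sqrt(2)/2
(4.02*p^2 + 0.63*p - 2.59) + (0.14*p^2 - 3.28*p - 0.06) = 4.16*p^2 - 2.65*p - 2.65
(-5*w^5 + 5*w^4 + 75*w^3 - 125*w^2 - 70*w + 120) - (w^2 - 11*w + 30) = -5*w^5 + 5*w^4 + 75*w^3 - 126*w^2 - 59*w + 90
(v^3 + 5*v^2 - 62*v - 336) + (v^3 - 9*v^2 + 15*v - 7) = 2*v^3 - 4*v^2 - 47*v - 343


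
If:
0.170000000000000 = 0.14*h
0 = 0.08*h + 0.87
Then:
No Solution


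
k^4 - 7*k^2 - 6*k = k*(k - 3)*(k + 1)*(k + 2)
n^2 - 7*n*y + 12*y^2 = (n - 4*y)*(n - 3*y)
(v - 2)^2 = v^2 - 4*v + 4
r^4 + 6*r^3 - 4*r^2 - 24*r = r*(r - 2)*(r + 2)*(r + 6)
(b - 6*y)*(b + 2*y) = b^2 - 4*b*y - 12*y^2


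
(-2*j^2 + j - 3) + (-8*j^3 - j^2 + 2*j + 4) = -8*j^3 - 3*j^2 + 3*j + 1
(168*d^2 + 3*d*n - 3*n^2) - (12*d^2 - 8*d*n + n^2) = 156*d^2 + 11*d*n - 4*n^2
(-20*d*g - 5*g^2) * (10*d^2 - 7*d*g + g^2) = -200*d^3*g + 90*d^2*g^2 + 15*d*g^3 - 5*g^4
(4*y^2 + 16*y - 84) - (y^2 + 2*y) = 3*y^2 + 14*y - 84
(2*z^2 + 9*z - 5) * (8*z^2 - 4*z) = 16*z^4 + 64*z^3 - 76*z^2 + 20*z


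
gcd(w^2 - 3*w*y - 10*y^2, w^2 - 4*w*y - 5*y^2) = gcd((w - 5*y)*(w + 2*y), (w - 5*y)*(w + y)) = -w + 5*y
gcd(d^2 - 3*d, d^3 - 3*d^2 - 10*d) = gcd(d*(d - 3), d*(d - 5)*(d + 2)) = d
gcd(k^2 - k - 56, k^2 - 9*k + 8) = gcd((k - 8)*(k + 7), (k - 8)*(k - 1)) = k - 8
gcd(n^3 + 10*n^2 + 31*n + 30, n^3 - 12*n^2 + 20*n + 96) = n + 2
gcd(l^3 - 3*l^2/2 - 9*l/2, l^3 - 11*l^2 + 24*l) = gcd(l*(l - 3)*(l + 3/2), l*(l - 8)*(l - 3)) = l^2 - 3*l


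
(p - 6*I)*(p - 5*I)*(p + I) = p^3 - 10*I*p^2 - 19*p - 30*I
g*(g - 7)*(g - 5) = g^3 - 12*g^2 + 35*g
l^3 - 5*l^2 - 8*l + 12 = (l - 6)*(l - 1)*(l + 2)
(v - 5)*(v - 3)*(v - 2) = v^3 - 10*v^2 + 31*v - 30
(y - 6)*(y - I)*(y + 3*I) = y^3 - 6*y^2 + 2*I*y^2 + 3*y - 12*I*y - 18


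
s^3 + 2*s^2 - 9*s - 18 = (s - 3)*(s + 2)*(s + 3)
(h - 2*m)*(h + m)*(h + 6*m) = h^3 + 5*h^2*m - 8*h*m^2 - 12*m^3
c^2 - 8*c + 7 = (c - 7)*(c - 1)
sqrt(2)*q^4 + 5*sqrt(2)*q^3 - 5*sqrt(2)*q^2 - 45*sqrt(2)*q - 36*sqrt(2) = (q - 3)*(q + 3)*(q + 4)*(sqrt(2)*q + sqrt(2))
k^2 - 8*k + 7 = (k - 7)*(k - 1)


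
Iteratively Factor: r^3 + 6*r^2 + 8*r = (r)*(r^2 + 6*r + 8) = r*(r + 2)*(r + 4)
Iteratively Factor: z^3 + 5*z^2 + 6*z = (z + 2)*(z^2 + 3*z) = (z + 2)*(z + 3)*(z)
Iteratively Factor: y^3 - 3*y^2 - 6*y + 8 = (y + 2)*(y^2 - 5*y + 4) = (y - 4)*(y + 2)*(y - 1)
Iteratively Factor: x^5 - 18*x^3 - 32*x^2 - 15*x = (x + 1)*(x^4 - x^3 - 17*x^2 - 15*x) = (x - 5)*(x + 1)*(x^3 + 4*x^2 + 3*x) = (x - 5)*(x + 1)^2*(x^2 + 3*x) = x*(x - 5)*(x + 1)^2*(x + 3)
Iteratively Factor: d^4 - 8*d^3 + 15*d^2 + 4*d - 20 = (d - 2)*(d^3 - 6*d^2 + 3*d + 10) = (d - 2)^2*(d^2 - 4*d - 5) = (d - 5)*(d - 2)^2*(d + 1)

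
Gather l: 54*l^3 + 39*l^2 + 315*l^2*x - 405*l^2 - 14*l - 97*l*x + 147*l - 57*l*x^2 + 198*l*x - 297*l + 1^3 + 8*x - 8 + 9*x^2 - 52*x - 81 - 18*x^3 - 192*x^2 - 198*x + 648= 54*l^3 + l^2*(315*x - 366) + l*(-57*x^2 + 101*x - 164) - 18*x^3 - 183*x^2 - 242*x + 560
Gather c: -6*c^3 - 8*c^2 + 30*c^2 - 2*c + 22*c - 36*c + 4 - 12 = -6*c^3 + 22*c^2 - 16*c - 8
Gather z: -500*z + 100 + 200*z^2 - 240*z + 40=200*z^2 - 740*z + 140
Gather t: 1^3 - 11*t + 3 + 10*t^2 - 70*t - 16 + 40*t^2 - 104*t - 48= 50*t^2 - 185*t - 60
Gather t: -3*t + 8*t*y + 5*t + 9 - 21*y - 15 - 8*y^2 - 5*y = t*(8*y + 2) - 8*y^2 - 26*y - 6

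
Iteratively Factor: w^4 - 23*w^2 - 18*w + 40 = (w - 1)*(w^3 + w^2 - 22*w - 40) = (w - 1)*(w + 2)*(w^2 - w - 20) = (w - 5)*(w - 1)*(w + 2)*(w + 4)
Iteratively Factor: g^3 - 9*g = (g + 3)*(g^2 - 3*g) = g*(g + 3)*(g - 3)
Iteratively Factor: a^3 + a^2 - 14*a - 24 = (a + 3)*(a^2 - 2*a - 8) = (a - 4)*(a + 3)*(a + 2)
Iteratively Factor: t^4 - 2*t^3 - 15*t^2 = (t + 3)*(t^3 - 5*t^2) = t*(t + 3)*(t^2 - 5*t) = t*(t - 5)*(t + 3)*(t)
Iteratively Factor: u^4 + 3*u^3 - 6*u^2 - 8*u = (u + 1)*(u^3 + 2*u^2 - 8*u) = (u + 1)*(u + 4)*(u^2 - 2*u) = u*(u + 1)*(u + 4)*(u - 2)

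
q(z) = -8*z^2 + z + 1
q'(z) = 1 - 16*z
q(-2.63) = -56.97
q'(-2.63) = 43.08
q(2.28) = -38.31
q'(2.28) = -35.48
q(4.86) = -183.10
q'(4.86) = -76.76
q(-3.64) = -108.64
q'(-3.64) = 59.24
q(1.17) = -8.78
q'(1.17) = -17.72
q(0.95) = -5.27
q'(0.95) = -14.20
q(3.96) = -120.49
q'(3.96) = -62.36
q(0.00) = 1.00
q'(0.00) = 1.00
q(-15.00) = -1814.00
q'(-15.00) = 241.00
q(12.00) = -1139.00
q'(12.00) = -191.00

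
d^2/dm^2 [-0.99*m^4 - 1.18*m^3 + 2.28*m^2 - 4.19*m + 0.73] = -11.88*m^2 - 7.08*m + 4.56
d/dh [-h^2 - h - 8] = -2*h - 1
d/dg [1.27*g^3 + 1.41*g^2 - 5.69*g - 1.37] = 3.81*g^2 + 2.82*g - 5.69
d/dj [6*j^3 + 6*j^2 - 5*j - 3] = 18*j^2 + 12*j - 5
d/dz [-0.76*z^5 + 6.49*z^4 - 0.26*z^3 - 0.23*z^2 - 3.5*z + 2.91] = -3.8*z^4 + 25.96*z^3 - 0.78*z^2 - 0.46*z - 3.5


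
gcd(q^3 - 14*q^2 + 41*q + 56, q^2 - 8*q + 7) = q - 7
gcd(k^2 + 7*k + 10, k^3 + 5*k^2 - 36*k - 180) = k + 5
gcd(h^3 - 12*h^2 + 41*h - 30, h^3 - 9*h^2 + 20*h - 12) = h^2 - 7*h + 6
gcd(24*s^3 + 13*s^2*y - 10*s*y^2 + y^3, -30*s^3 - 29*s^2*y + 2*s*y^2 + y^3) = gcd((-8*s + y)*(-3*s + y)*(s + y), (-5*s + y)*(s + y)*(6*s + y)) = s + y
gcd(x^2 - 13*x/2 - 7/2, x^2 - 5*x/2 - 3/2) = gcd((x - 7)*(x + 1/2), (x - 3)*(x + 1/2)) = x + 1/2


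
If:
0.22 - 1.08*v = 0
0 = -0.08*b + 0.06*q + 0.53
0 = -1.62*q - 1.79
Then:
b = 5.80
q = -1.10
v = 0.20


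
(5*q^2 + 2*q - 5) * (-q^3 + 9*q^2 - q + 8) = -5*q^5 + 43*q^4 + 18*q^3 - 7*q^2 + 21*q - 40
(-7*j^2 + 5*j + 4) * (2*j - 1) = -14*j^3 + 17*j^2 + 3*j - 4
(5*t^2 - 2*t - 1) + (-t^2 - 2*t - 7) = 4*t^2 - 4*t - 8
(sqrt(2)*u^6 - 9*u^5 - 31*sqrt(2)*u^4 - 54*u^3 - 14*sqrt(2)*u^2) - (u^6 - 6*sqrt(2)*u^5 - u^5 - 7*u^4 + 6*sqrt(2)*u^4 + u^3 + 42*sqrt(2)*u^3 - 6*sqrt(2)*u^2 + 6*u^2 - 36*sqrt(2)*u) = -u^6 + sqrt(2)*u^6 - 8*u^5 + 6*sqrt(2)*u^5 - 37*sqrt(2)*u^4 + 7*u^4 - 42*sqrt(2)*u^3 - 55*u^3 - 8*sqrt(2)*u^2 - 6*u^2 + 36*sqrt(2)*u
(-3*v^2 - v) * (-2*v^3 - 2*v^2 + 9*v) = 6*v^5 + 8*v^4 - 25*v^3 - 9*v^2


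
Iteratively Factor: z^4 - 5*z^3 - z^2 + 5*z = (z - 5)*(z^3 - z) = (z - 5)*(z - 1)*(z^2 + z) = z*(z - 5)*(z - 1)*(z + 1)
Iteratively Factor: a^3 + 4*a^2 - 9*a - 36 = (a + 3)*(a^2 + a - 12) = (a - 3)*(a + 3)*(a + 4)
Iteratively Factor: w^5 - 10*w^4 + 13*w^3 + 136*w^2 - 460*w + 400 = (w - 2)*(w^4 - 8*w^3 - 3*w^2 + 130*w - 200) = (w - 2)^2*(w^3 - 6*w^2 - 15*w + 100) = (w - 5)*(w - 2)^2*(w^2 - w - 20) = (w - 5)*(w - 2)^2*(w + 4)*(w - 5)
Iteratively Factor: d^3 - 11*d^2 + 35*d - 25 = (d - 1)*(d^2 - 10*d + 25) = (d - 5)*(d - 1)*(d - 5)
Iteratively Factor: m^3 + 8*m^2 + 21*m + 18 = (m + 3)*(m^2 + 5*m + 6) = (m + 3)^2*(m + 2)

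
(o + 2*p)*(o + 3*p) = o^2 + 5*o*p + 6*p^2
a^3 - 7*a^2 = a^2*(a - 7)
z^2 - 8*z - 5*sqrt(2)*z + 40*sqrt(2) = (z - 8)*(z - 5*sqrt(2))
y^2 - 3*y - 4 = (y - 4)*(y + 1)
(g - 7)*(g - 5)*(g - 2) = g^3 - 14*g^2 + 59*g - 70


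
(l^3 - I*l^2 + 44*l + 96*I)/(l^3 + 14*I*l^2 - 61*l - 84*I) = (l - 8*I)/(l + 7*I)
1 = 1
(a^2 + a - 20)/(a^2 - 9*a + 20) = (a + 5)/(a - 5)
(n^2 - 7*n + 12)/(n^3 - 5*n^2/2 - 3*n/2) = 2*(n - 4)/(n*(2*n + 1))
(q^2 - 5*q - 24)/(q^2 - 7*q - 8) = (q + 3)/(q + 1)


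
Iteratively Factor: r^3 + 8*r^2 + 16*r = (r + 4)*(r^2 + 4*r) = (r + 4)^2*(r)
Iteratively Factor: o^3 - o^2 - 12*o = (o + 3)*(o^2 - 4*o) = o*(o + 3)*(o - 4)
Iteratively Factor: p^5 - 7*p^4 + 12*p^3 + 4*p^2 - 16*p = (p + 1)*(p^4 - 8*p^3 + 20*p^2 - 16*p) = (p - 4)*(p + 1)*(p^3 - 4*p^2 + 4*p) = (p - 4)*(p - 2)*(p + 1)*(p^2 - 2*p) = (p - 4)*(p - 2)^2*(p + 1)*(p)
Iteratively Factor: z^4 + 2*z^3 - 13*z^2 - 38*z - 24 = (z + 2)*(z^3 - 13*z - 12) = (z + 1)*(z + 2)*(z^2 - z - 12) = (z - 4)*(z + 1)*(z + 2)*(z + 3)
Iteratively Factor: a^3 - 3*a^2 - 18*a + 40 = (a - 5)*(a^2 + 2*a - 8) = (a - 5)*(a - 2)*(a + 4)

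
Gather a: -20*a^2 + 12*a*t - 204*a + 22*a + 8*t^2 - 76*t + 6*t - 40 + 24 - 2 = -20*a^2 + a*(12*t - 182) + 8*t^2 - 70*t - 18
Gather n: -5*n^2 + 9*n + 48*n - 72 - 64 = -5*n^2 + 57*n - 136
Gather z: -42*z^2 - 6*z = -42*z^2 - 6*z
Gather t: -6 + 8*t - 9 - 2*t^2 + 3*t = -2*t^2 + 11*t - 15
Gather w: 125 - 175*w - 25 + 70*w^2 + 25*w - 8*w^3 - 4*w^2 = -8*w^3 + 66*w^2 - 150*w + 100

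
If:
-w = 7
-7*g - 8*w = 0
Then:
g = 8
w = -7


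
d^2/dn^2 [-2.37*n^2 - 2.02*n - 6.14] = -4.74000000000000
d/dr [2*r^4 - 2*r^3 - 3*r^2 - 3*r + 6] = 8*r^3 - 6*r^2 - 6*r - 3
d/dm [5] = 0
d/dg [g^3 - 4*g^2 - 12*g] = 3*g^2 - 8*g - 12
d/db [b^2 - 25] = 2*b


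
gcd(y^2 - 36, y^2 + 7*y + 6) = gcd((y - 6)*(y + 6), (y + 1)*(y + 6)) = y + 6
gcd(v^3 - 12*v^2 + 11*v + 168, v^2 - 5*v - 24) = v^2 - 5*v - 24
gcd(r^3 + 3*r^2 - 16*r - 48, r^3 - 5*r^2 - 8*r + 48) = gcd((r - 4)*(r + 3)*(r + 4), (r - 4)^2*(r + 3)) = r^2 - r - 12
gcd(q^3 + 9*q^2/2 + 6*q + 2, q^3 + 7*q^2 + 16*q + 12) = q^2 + 4*q + 4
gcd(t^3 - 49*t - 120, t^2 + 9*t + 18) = t + 3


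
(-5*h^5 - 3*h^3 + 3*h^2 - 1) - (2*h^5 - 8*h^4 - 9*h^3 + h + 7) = -7*h^5 + 8*h^4 + 6*h^3 + 3*h^2 - h - 8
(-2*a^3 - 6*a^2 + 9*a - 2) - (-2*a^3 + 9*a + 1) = -6*a^2 - 3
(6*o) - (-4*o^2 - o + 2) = 4*o^2 + 7*o - 2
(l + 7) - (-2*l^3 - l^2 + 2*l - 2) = 2*l^3 + l^2 - l + 9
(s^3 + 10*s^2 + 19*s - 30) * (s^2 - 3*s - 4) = s^5 + 7*s^4 - 15*s^3 - 127*s^2 + 14*s + 120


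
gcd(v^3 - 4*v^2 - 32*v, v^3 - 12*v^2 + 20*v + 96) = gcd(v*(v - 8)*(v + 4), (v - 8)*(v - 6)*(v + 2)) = v - 8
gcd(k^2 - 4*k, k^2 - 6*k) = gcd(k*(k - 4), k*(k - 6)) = k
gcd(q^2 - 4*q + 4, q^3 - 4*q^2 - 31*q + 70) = q - 2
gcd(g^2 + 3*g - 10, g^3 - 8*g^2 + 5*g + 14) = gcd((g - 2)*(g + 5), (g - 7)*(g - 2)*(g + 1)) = g - 2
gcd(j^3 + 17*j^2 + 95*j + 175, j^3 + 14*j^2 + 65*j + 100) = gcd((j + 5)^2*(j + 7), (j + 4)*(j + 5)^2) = j^2 + 10*j + 25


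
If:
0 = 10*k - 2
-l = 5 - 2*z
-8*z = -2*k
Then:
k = 1/5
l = -49/10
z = 1/20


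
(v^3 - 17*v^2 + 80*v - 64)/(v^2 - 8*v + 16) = (v^3 - 17*v^2 + 80*v - 64)/(v^2 - 8*v + 16)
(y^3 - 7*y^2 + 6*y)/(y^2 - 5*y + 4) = y*(y - 6)/(y - 4)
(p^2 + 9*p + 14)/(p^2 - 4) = (p + 7)/(p - 2)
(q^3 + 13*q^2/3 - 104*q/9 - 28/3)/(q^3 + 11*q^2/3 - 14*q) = (q + 2/3)/q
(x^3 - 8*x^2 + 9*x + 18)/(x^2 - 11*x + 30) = (x^2 - 2*x - 3)/(x - 5)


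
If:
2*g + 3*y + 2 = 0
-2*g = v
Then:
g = -3*y/2 - 1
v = 3*y + 2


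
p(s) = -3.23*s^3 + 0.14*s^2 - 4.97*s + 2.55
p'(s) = -9.69*s^2 + 0.28*s - 4.97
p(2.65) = -69.75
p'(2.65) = -72.28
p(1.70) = -21.36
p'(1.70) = -32.50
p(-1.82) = 31.53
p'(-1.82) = -37.58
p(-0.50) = 5.47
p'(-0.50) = -7.53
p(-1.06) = 11.82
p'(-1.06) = -16.15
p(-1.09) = 12.32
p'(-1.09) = -16.79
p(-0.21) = 3.63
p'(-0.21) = -5.46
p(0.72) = -2.16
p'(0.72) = -9.79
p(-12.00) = 5663.79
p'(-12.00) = -1403.69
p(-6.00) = 735.09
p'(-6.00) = -355.49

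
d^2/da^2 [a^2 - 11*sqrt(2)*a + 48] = 2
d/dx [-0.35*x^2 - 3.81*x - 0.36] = -0.7*x - 3.81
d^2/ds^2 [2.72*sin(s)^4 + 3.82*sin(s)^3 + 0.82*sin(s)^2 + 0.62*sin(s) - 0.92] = -43.52*sin(s)^4 - 34.38*sin(s)^3 + 29.36*sin(s)^2 + 22.3*sin(s) + 1.64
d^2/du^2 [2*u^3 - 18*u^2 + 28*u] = 12*u - 36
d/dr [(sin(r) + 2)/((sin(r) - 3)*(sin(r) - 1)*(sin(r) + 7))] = (-2*sin(r)^3 - 9*sin(r)^2 - 12*sin(r) + 71)*cos(r)/((sin(r) - 3)^2*(sin(r) - 1)^2*(sin(r) + 7)^2)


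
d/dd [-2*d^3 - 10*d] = -6*d^2 - 10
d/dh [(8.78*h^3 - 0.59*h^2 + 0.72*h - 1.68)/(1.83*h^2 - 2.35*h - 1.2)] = (16.0674*h^4 - 41.266*h^3 - 31.5391*h^2 + 7.5648*h - 4.812)/(3.3489*h^4 - 8.601*h^3 + 1.1305*h^2 + 5.64*h + 1.44)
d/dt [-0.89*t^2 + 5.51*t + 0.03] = 5.51 - 1.78*t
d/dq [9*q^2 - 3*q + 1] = 18*q - 3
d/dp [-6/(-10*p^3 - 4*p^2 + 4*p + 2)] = 3*(-15*p^2 - 4*p + 2)/(5*p^3 + 2*p^2 - 2*p - 1)^2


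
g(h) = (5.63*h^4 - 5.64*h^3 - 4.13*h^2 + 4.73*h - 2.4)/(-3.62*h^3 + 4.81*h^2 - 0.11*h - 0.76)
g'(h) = (10.86*h^2 - 9.62*h + 0.11)*(5.63*h^4 - 5.64*h^3 - 4.13*h^2 + 4.73*h - 2.4)/(-3.62*h^3 + 4.81*h^2 - 0.11*h - 0.76)^2 + (22.52*h^3 - 16.92*h^2 - 8.26*h + 4.73)/(-3.62*h^3 + 4.81*h^2 - 0.11*h - 0.76)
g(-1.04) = 0.13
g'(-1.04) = -3.18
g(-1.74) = 1.76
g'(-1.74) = -1.91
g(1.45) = -1.88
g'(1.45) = -4.83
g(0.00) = 3.16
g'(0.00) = -6.68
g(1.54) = -2.24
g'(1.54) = -3.40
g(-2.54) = 3.18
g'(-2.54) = -1.69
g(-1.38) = 1.02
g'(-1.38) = -2.24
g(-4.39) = 6.18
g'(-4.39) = -1.59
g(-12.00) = 18.11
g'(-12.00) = -1.56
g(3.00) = -5.01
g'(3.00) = -1.62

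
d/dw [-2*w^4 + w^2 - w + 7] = -8*w^3 + 2*w - 1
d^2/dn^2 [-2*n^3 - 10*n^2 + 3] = -12*n - 20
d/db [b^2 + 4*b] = 2*b + 4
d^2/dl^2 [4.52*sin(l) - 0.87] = -4.52*sin(l)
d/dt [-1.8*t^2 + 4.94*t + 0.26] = 4.94 - 3.6*t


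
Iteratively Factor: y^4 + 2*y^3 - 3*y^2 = (y - 1)*(y^3 + 3*y^2) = y*(y - 1)*(y^2 + 3*y) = y^2*(y - 1)*(y + 3)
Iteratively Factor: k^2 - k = (k - 1)*(k)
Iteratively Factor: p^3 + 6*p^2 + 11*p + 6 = (p + 1)*(p^2 + 5*p + 6) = (p + 1)*(p + 3)*(p + 2)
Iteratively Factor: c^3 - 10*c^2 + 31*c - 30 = (c - 5)*(c^2 - 5*c + 6) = (c - 5)*(c - 2)*(c - 3)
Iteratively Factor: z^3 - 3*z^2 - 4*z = (z + 1)*(z^2 - 4*z) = z*(z + 1)*(z - 4)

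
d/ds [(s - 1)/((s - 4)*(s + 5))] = (-s^2 + 2*s - 19)/(s^4 + 2*s^3 - 39*s^2 - 40*s + 400)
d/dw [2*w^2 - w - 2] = 4*w - 1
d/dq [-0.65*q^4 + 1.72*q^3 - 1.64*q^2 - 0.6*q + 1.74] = -2.6*q^3 + 5.16*q^2 - 3.28*q - 0.6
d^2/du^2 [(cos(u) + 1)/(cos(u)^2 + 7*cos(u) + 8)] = 2*(-9*(1 - cos(2*u))^2*cos(u) + 3*(1 - cos(2*u))^2 + 33*cos(u) + 102*cos(2*u) + 21*cos(3*u) + 2*cos(5*u) - 30)/(14*cos(u) + cos(2*u) + 17)^3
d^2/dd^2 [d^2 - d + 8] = 2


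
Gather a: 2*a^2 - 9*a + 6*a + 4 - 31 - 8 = 2*a^2 - 3*a - 35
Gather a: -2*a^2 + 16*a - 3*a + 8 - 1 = -2*a^2 + 13*a + 7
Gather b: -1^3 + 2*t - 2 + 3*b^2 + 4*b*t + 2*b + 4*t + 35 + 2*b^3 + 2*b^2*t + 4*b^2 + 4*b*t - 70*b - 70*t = 2*b^3 + b^2*(2*t + 7) + b*(8*t - 68) - 64*t + 32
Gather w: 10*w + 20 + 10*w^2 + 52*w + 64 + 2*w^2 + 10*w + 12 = 12*w^2 + 72*w + 96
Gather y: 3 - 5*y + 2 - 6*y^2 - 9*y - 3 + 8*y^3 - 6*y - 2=8*y^3 - 6*y^2 - 20*y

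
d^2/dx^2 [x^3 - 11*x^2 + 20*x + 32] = 6*x - 22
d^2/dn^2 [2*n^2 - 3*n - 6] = 4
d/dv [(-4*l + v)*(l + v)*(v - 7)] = -4*l^2 - 6*l*v + 21*l + 3*v^2 - 14*v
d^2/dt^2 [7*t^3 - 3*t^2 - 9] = 42*t - 6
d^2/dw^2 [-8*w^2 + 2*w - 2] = -16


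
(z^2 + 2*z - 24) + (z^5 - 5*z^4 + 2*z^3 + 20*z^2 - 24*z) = z^5 - 5*z^4 + 2*z^3 + 21*z^2 - 22*z - 24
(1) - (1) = 0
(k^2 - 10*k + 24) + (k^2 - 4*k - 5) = 2*k^2 - 14*k + 19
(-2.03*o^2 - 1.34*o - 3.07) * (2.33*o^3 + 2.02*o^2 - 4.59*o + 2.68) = -4.7299*o^5 - 7.2228*o^4 - 0.542200000000002*o^3 - 5.4912*o^2 + 10.5001*o - 8.2276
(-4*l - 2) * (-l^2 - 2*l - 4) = 4*l^3 + 10*l^2 + 20*l + 8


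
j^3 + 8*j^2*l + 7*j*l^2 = j*(j + l)*(j + 7*l)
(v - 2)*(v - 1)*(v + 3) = v^3 - 7*v + 6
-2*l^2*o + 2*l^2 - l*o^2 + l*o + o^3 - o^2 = (-2*l + o)*(l + o)*(o - 1)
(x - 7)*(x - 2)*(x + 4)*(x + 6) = x^4 + x^3 - 52*x^2 - 76*x + 336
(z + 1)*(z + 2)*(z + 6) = z^3 + 9*z^2 + 20*z + 12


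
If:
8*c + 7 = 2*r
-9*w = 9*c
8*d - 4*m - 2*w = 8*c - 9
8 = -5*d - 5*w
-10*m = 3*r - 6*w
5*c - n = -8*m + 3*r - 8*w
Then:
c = -1/23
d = -189/115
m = -447/460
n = -4053/230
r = 153/46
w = 1/23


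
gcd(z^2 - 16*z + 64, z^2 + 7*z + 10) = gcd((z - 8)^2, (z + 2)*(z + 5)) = 1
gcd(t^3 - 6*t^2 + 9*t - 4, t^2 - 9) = 1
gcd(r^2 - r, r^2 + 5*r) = r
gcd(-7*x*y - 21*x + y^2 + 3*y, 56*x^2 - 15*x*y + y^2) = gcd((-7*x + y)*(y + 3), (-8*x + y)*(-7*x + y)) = 7*x - y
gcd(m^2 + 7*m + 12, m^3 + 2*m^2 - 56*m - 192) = m + 4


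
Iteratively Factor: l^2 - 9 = (l - 3)*(l + 3)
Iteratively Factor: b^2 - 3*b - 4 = (b + 1)*(b - 4)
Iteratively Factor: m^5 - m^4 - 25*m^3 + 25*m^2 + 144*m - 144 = (m + 4)*(m^4 - 5*m^3 - 5*m^2 + 45*m - 36) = (m - 1)*(m + 4)*(m^3 - 4*m^2 - 9*m + 36) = (m - 1)*(m + 3)*(m + 4)*(m^2 - 7*m + 12) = (m - 3)*(m - 1)*(m + 3)*(m + 4)*(m - 4)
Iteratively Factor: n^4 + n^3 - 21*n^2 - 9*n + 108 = (n + 4)*(n^3 - 3*n^2 - 9*n + 27) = (n + 3)*(n + 4)*(n^2 - 6*n + 9) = (n - 3)*(n + 3)*(n + 4)*(n - 3)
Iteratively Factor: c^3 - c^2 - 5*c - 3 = (c + 1)*(c^2 - 2*c - 3) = (c - 3)*(c + 1)*(c + 1)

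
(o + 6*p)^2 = o^2 + 12*o*p + 36*p^2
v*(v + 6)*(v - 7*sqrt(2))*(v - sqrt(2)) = v^4 - 8*sqrt(2)*v^3 + 6*v^3 - 48*sqrt(2)*v^2 + 14*v^2 + 84*v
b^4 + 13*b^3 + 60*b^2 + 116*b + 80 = (b + 2)^2*(b + 4)*(b + 5)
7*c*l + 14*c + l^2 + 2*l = (7*c + l)*(l + 2)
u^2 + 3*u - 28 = (u - 4)*(u + 7)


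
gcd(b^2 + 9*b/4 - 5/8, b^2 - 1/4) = 1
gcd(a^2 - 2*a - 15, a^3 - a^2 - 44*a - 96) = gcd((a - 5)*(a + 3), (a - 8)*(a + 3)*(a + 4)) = a + 3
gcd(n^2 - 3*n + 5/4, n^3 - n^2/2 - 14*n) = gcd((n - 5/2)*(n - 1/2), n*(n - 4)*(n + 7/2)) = 1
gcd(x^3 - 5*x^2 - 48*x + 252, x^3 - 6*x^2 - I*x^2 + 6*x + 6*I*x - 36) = x - 6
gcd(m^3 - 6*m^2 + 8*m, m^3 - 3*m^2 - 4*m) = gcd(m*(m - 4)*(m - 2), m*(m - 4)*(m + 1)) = m^2 - 4*m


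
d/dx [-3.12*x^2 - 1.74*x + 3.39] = -6.24*x - 1.74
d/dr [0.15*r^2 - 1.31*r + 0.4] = 0.3*r - 1.31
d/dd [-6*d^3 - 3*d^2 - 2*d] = -18*d^2 - 6*d - 2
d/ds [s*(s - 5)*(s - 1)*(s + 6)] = 4*s^3 - 62*s + 30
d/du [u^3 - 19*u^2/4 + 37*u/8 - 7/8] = 3*u^2 - 19*u/2 + 37/8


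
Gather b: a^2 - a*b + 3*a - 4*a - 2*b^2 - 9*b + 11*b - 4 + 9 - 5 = a^2 - a - 2*b^2 + b*(2 - a)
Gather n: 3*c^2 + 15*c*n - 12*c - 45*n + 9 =3*c^2 - 12*c + n*(15*c - 45) + 9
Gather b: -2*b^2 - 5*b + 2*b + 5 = -2*b^2 - 3*b + 5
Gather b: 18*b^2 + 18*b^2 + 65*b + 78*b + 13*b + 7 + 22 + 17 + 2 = 36*b^2 + 156*b + 48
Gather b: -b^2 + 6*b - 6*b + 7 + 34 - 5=36 - b^2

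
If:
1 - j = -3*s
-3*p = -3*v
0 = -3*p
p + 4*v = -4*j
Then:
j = 0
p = 0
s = -1/3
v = 0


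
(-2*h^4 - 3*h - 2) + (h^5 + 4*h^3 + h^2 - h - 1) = h^5 - 2*h^4 + 4*h^3 + h^2 - 4*h - 3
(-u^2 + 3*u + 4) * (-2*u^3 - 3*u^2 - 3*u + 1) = 2*u^5 - 3*u^4 - 14*u^3 - 22*u^2 - 9*u + 4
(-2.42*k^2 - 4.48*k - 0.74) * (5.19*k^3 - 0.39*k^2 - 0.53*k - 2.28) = -12.5598*k^5 - 22.3074*k^4 - 0.8108*k^3 + 8.1806*k^2 + 10.6066*k + 1.6872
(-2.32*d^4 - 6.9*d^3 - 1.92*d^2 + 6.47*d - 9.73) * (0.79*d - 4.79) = -1.8328*d^5 + 5.6618*d^4 + 31.5342*d^3 + 14.3081*d^2 - 38.678*d + 46.6067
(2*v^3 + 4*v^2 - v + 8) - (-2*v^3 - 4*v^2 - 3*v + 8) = 4*v^3 + 8*v^2 + 2*v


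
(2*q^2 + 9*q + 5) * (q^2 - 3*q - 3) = 2*q^4 + 3*q^3 - 28*q^2 - 42*q - 15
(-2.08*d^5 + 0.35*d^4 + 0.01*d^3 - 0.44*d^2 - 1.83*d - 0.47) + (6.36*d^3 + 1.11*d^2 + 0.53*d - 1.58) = -2.08*d^5 + 0.35*d^4 + 6.37*d^3 + 0.67*d^2 - 1.3*d - 2.05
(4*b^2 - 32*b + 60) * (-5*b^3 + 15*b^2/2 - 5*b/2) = -20*b^5 + 190*b^4 - 550*b^3 + 530*b^2 - 150*b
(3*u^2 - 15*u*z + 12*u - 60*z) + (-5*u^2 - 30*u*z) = -2*u^2 - 45*u*z + 12*u - 60*z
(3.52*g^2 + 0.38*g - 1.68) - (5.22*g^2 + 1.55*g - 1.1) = -1.7*g^2 - 1.17*g - 0.58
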